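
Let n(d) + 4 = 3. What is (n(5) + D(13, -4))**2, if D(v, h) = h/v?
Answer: 289/169 ≈ 1.7101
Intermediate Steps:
n(d) = -1 (n(d) = -4 + 3 = -1)
(n(5) + D(13, -4))**2 = (-1 - 4/13)**2 = (-17/13)**2 = 289/169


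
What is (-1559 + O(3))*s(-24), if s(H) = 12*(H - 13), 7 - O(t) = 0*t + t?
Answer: 690420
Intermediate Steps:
O(t) = 7 - t (O(t) = 7 - (0*t + t) = 7 - (0 + t) = 7 - t)
s(H) = -156 + 12*H (s(H) = 12*(-13 + H) = -156 + 12*H)
(-1559 + O(3))*s(-24) = (-1559 + (7 - 1*3))*(-156 + 12*(-24)) = (-1559 + (7 - 3))*(-156 - 288) = (-1559 + 4)*(-444) = -1555*(-444) = 690420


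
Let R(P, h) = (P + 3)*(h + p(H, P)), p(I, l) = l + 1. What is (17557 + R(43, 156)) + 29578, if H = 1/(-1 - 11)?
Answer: 56335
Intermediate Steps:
H = -1/12 (H = 1/(-12) = -1/12 ≈ -0.083333)
p(I, l) = 1 + l
R(P, h) = (3 + P)*(1 + P + h) (R(P, h) = (P + 3)*(h + (1 + P)) = (3 + P)*(1 + P + h))
(17557 + R(43, 156)) + 29578 = (17557 + (3 + 43² + 3*156 + 4*43 + 43*156)) + 29578 = (17557 + (3 + 1849 + 468 + 172 + 6708)) + 29578 = (17557 + 9200) + 29578 = 26757 + 29578 = 56335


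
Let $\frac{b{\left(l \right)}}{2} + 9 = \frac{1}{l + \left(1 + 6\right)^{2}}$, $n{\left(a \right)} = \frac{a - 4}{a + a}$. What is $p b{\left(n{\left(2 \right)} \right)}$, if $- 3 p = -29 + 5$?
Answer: $- \frac{13936}{97} \approx -143.67$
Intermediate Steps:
$n{\left(a \right)} = \frac{-4 + a}{2 a}$
$b{\left(l \right)} = -18 + \frac{2}{49 + l}$ ($b{\left(l \right)} = -18 + \frac{2}{l + \left(1 + 6\right)^{2}} = -18 + \frac{2}{l + 7^{2}} = -18 + \frac{2}{l + 49} = -18 + \frac{2}{49 + l}$)
$p = 8$ ($p = - \frac{-29 + 5}{3} = \left(- \frac{1}{3}\right) \left(-24\right) = 8$)
$p b{\left(n{\left(2 \right)} \right)} = 8 \frac{2 \left(-440 - 9 \frac{-4 + 2}{2 \cdot 2}\right)}{49 + \frac{-4 + 2}{2 \cdot 2}} = 8 \frac{2 \left(-440 - 9 \cdot \frac{1}{2} \cdot \frac{1}{2} \left(-2\right)\right)}{49 + \frac{1}{2} \cdot \frac{1}{2} \left(-2\right)} = 8 \frac{2 \left(-440 - - \frac{9}{2}\right)}{49 - \frac{1}{2}} = 8 \frac{2 \left(-440 + \frac{9}{2}\right)}{\frac{97}{2}} = 8 \cdot 2 \cdot \frac{2}{97} \left(- \frac{871}{2}\right) = 8 \left(- \frac{1742}{97}\right) = - \frac{13936}{97}$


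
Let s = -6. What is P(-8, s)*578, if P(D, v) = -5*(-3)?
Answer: 8670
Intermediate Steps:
P(D, v) = 15
P(-8, s)*578 = 15*578 = 8670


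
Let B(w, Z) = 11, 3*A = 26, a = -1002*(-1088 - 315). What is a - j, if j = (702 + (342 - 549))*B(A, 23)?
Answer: 1400361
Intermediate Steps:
a = 1405806 (a = -1002*(-1403) = 1405806)
A = 26/3 (A = (1/3)*26 = 26/3 ≈ 8.6667)
j = 5445 (j = (702 + (342 - 549))*11 = (702 - 207)*11 = 495*11 = 5445)
a - j = 1405806 - 1*5445 = 1405806 - 5445 = 1400361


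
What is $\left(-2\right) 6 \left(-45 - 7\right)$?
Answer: $624$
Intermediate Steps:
$\left(-2\right) 6 \left(-45 - 7\right) = \left(-12\right) \left(-52\right) = 624$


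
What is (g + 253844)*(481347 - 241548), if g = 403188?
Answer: 157555616568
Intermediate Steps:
(g + 253844)*(481347 - 241548) = (403188 + 253844)*(481347 - 241548) = 657032*239799 = 157555616568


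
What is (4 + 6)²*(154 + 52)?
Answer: 20600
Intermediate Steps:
(4 + 6)²*(154 + 52) = 10²*206 = 100*206 = 20600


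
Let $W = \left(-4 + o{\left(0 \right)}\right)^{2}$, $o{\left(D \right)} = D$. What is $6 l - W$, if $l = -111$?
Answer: $-682$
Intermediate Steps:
$W = 16$ ($W = \left(-4 + 0\right)^{2} = \left(-4\right)^{2} = 16$)
$6 l - W = 6 \left(-111\right) - 16 = -666 - 16 = -682$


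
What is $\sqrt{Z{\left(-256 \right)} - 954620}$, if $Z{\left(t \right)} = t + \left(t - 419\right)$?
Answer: $i \sqrt{955551} \approx 977.52 i$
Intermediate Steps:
$Z{\left(t \right)} = -419 + 2 t$ ($Z{\left(t \right)} = t + \left(t - 419\right) = t + \left(-419 + t\right) = -419 + 2 t$)
$\sqrt{Z{\left(-256 \right)} - 954620} = \sqrt{\left(-419 + 2 \left(-256\right)\right) - 954620} = \sqrt{\left(-419 - 512\right) - 954620} = \sqrt{-931 - 954620} = \sqrt{-955551} = i \sqrt{955551}$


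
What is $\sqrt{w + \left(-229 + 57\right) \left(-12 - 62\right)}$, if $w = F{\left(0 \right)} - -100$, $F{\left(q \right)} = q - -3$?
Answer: $\sqrt{12831} \approx 113.27$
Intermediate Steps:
$F{\left(q \right)} = 3 + q$ ($F{\left(q \right)} = q + 3 = 3 + q$)
$w = 103$ ($w = \left(3 + 0\right) - -100 = 3 + 100 = 103$)
$\sqrt{w + \left(-229 + 57\right) \left(-12 - 62\right)} = \sqrt{103 + \left(-229 + 57\right) \left(-12 - 62\right)} = \sqrt{103 - -12728} = \sqrt{103 + 12728} = \sqrt{12831}$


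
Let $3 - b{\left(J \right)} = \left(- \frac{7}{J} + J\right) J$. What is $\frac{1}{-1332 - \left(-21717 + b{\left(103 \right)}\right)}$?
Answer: $\frac{1}{30984} \approx 3.2275 \cdot 10^{-5}$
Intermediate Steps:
$b{\left(J \right)} = 3 - J \left(J - \frac{7}{J}\right)$ ($b{\left(J \right)} = 3 - \left(- \frac{7}{J} + J\right) J = 3 - \left(J - \frac{7}{J}\right) J = 3 - J \left(J - \frac{7}{J}\right)$)
$\frac{1}{-1332 - \left(-21717 + b{\left(103 \right)}\right)} = \frac{1}{-1332 + \left(\left(6992 + 14725\right) - \left(10 - 103^{2}\right)\right)} = \frac{1}{-1332 + \left(21717 - \left(10 - 10609\right)\right)} = \frac{1}{-1332 + \left(21717 - -10599\right)} = \frac{1}{-1332 + \left(21717 + 10599\right)} = \frac{1}{-1332 + 32316} = \frac{1}{30984}$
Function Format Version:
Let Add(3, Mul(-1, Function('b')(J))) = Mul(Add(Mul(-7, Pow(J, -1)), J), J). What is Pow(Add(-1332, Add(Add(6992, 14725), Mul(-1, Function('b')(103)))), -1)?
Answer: Rational(1, 30984) ≈ 3.2275e-5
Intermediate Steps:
Function('b')(J) = Add(3, Mul(-1, J, Add(J, Mul(-7, Pow(J, -1))))) (Function('b')(J) = Add(3, Mul(-1, Mul(Add(Mul(-7, Pow(J, -1)), J), J))) = Add(3, Mul(-1, Mul(Add(J, Mul(-7, Pow(J, -1))), J))) = Add(3, Mul(-1, Mul(J, Add(J, Mul(-7, Pow(J, -1)))))) = Add(3, Mul(-1, J, Add(J, Mul(-7, Pow(J, -1))))))
Pow(Add(-1332, Add(Add(6992, 14725), Mul(-1, Function('b')(103)))), -1) = Pow(Add(-1332, Add(Add(6992, 14725), Mul(-1, Add(10, Mul(-1, Pow(103, 2)))))), -1) = Pow(Add(-1332, Add(21717, Mul(-1, Add(10, Mul(-1, 10609))))), -1) = Pow(Add(-1332, Add(21717, Mul(-1, Add(10, -10609)))), -1) = Pow(Add(-1332, Add(21717, Mul(-1, -10599))), -1) = Pow(Add(-1332, Add(21717, 10599)), -1) = Pow(Add(-1332, 32316), -1) = Pow(30984, -1) = Rational(1, 30984)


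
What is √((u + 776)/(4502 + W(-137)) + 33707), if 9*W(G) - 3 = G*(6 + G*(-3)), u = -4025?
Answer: √64567647854/1384 ≈ 183.60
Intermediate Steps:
W(G) = ⅓ + G*(6 - 3*G)/9 (W(G) = ⅓ + (G*(6 + G*(-3)))/9 = ⅓ + (G*(6 - 3*G))/9 = ⅓ + G*(6 - 3*G)/9)
√((u + 776)/(4502 + W(-137)) + 33707) = √((-4025 + 776)/(4502 + (⅓ - ⅓*(-137)² + (⅔)*(-137))) + 33707) = √(-3249/(4502 + (⅓ - ⅓*18769 - 274/3)) + 33707) = √(-3249/(4502 + (⅓ - 18769/3 - 274/3)) + 33707) = √(-3249/(4502 - 19042/3) + 33707) = √(-3249/(-5536/3) + 33707) = √(-3249*(-3/5536) + 33707) = √(9747/5536 + 33707) = √(186611699/5536) = √64567647854/1384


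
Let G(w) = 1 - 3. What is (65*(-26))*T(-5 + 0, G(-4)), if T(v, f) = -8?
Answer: 13520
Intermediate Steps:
G(w) = -2
(65*(-26))*T(-5 + 0, G(-4)) = (65*(-26))*(-8) = -1690*(-8) = 13520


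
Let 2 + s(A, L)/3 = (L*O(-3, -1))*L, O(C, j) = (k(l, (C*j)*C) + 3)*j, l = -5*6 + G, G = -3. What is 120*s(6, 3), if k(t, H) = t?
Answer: 96480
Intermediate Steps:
l = -33 (l = -5*6 - 3 = -30 - 3 = -33)
O(C, j) = -30*j (O(C, j) = (-33 + 3)*j = -30*j)
s(A, L) = -6 + 90*L² (s(A, L) = -6 + 3*((L*(-30*(-1)))*L) = -6 + 3*((L*30)*L) = -6 + 3*((30*L)*L) = -6 + 3*(30*L²) = -6 + 90*L²)
120*s(6, 3) = 120*(-6 + 90*3²) = 120*(-6 + 90*9) = 120*(-6 + 810) = 120*804 = 96480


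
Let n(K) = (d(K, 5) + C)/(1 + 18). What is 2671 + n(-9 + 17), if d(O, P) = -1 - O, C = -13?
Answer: 50727/19 ≈ 2669.8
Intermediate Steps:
n(K) = -14/19 - K/19 (n(K) = ((-1 - K) - 13)/(1 + 18) = (-14 - K)/19 = (-14 - K)*(1/19) = -14/19 - K/19)
2671 + n(-9 + 17) = 2671 + (-14/19 - (-9 + 17)/19) = 2671 + (-14/19 - 1/19*8) = 2671 + (-14/19 - 8/19) = 2671 - 22/19 = 50727/19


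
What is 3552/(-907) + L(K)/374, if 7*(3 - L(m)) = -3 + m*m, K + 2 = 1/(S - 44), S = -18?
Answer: -35676374467/9127677944 ≈ -3.9086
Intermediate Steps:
K = -125/62 (K = -2 + 1/(-18 - 44) = -2 + 1/(-62) = -2 - 1/62 = -125/62 ≈ -2.0161)
L(m) = 24/7 - m²/7 (L(m) = 3 - (-3 + m*m)/7 = 3 - (-3 + m²)/7 = 3 + (3/7 - m²/7) = 24/7 - m²/7)
3552/(-907) + L(K)/374 = 3552/(-907) + (24/7 - (-125/62)²/7)/374 = 3552*(-1/907) + (24/7 - ⅐*15625/3844)*(1/374) = -3552/907 + (24/7 - 15625/26908)*(1/374) = -3552/907 + (76631/26908)*(1/374) = -3552/907 + 76631/10063592 = -35676374467/9127677944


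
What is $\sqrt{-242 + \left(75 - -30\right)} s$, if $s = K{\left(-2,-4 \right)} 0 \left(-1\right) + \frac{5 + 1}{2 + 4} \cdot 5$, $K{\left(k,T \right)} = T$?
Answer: $5 i \sqrt{137} \approx 58.523 i$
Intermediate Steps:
$s = 5$ ($s = \left(-4\right) 0 \left(-1\right) + \frac{5 + 1}{2 + 4} \cdot 5 = 0 \left(-1\right) + \frac{6}{6} \cdot 5 = 0 + 6 \cdot \frac{1}{6} \cdot 5 = 0 + 1 \cdot 5 = 0 + 5 = 5$)
$\sqrt{-242 + \left(75 - -30\right)} s = \sqrt{-242 + \left(75 - -30\right)} 5 = \sqrt{-242 + \left(75 + 30\right)} 5 = \sqrt{-242 + 105} \cdot 5 = \sqrt{-137} \cdot 5 = i \sqrt{137} \cdot 5 = 5 i \sqrt{137}$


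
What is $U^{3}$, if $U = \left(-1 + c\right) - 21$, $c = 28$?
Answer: $216$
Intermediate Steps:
$U = 6$ ($U = \left(-1 + 28\right) - 21 = 27 - 21 = 6$)
$U^{3} = 6^{3} = 216$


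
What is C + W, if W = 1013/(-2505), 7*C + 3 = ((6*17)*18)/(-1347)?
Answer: -8091154/7873215 ≈ -1.0277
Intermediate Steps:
C = -1959/3143 (C = -3/7 + (((6*17)*18)/(-1347))/7 = -3/7 + ((102*18)*(-1/1347))/7 = -3/7 + (1836*(-1/1347))/7 = -3/7 + (⅐)*(-612/449) = -3/7 - 612/3143 = -1959/3143 ≈ -0.62329)
W = -1013/2505 (W = 1013*(-1/2505) = -1013/2505 ≈ -0.40439)
C + W = -1959/3143 - 1013/2505 = -8091154/7873215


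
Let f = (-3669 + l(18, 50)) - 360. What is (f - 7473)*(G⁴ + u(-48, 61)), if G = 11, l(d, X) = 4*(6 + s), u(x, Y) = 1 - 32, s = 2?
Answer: -167576700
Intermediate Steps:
u(x, Y) = -31
l(d, X) = 32 (l(d, X) = 4*(6 + 2) = 4*8 = 32)
f = -3997 (f = (-3669 + 32) - 360 = -3637 - 360 = -3997)
(f - 7473)*(G⁴ + u(-48, 61)) = (-3997 - 7473)*(11⁴ - 31) = -11470*(14641 - 31) = -11470*14610 = -167576700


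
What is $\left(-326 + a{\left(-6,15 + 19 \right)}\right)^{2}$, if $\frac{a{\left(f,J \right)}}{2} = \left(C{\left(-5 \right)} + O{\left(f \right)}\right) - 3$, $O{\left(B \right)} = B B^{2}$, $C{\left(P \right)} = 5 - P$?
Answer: $553536$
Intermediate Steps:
$O{\left(B \right)} = B^{3}$
$a{\left(f,J \right)} = 14 + 2 f^{3}$ ($a{\left(f,J \right)} = 2 \left(\left(\left(5 - -5\right) + f^{3}\right) - 3\right) = 2 \left(\left(\left(5 + 5\right) + f^{3}\right) - 3\right) = 2 \left(\left(10 + f^{3}\right) - 3\right) = 2 \left(7 + f^{3}\right) = 14 + 2 f^{3}$)
$\left(-326 + a{\left(-6,15 + 19 \right)}\right)^{2} = \left(-326 + \left(14 + 2 \left(-6\right)^{3}\right)\right)^{2} = \left(-326 + \left(14 + 2 \left(-216\right)\right)\right)^{2} = \left(-326 + \left(14 - 432\right)\right)^{2} = \left(-326 - 418\right)^{2} = \left(-744\right)^{2} = 553536$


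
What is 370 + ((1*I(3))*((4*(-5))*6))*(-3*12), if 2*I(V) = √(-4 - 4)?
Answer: 370 + 4320*I*√2 ≈ 370.0 + 6109.4*I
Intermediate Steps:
I(V) = I*√2 (I(V) = √(-4 - 4)/2 = √(-8)/2 = (2*I*√2)/2 = I*√2)
370 + ((1*I(3))*((4*(-5))*6))*(-3*12) = 370 + ((1*(I*√2))*((4*(-5))*6))*(-3*12) = 370 + ((I*√2)*(-20*6))*(-36) = 370 + ((I*√2)*(-120))*(-36) = 370 - 120*I*√2*(-36) = 370 + 4320*I*√2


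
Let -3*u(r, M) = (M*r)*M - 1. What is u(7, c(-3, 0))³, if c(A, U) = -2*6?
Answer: -1021147343/27 ≈ -3.7820e+7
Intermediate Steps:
c(A, U) = -12
u(r, M) = ⅓ - r*M²/3 (u(r, M) = -((M*r)*M - 1)/3 = -(r*M² - 1)/3 = -(-1 + r*M²)/3 = ⅓ - r*M²/3)
u(7, c(-3, 0))³ = (⅓ - ⅓*7*(-12)²)³ = (⅓ - ⅓*7*144)³ = (⅓ - 336)³ = (-1007/3)³ = -1021147343/27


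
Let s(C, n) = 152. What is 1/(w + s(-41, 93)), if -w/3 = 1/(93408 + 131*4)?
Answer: 93932/14277661 ≈ 0.0065790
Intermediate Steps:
w = -3/93932 (w = -3/(93408 + 131*4) = -3/(93408 + 524) = -3/93932 ≈ -3.1938e-5)
1/(w + s(-41, 93)) = 1/(-3/93932 + 152) = 1/(14277661/93932) = 93932/14277661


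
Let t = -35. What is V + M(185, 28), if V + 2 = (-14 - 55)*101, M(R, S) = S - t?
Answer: -6908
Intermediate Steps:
M(R, S) = 35 + S (M(R, S) = S - 1*(-35) = S + 35 = 35 + S)
V = -6971 (V = -2 + (-14 - 55)*101 = -2 - 69*101 = -2 - 6969 = -6971)
V + M(185, 28) = -6971 + (35 + 28) = -6971 + 63 = -6908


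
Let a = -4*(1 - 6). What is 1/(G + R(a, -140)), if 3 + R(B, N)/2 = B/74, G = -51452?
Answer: -37/1903926 ≈ -1.9434e-5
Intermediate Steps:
a = 20 (a = -4*(-5) = 20)
R(B, N) = -6 + B/37 (R(B, N) = -6 + 2*(B/74) = -6 + B/37)
1/(G + R(a, -140)) = 1/(-51452 + (-6 + (1/37)*20)) = 1/(-51452 + (-6 + 20/37)) = 1/(-51452 - 202/37) = 1/(-1903926/37) = -37/1903926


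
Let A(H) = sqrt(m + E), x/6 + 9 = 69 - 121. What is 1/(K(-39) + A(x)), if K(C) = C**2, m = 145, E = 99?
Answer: 1521/2313197 - 2*sqrt(61)/2313197 ≈ 0.00065078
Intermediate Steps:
x = -366 (x = -54 + 6*(69 - 121) = -54 + 6*(-52) = -54 - 312 = -366)
A(H) = 2*sqrt(61) (A(H) = sqrt(145 + 99) = sqrt(244) = 2*sqrt(61))
1/(K(-39) + A(x)) = 1/((-39)**2 + 2*sqrt(61)) = 1/(1521 + 2*sqrt(61))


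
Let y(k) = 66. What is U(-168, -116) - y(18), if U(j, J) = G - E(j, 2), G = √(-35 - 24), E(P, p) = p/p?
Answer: -67 + I*√59 ≈ -67.0 + 7.6811*I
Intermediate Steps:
E(P, p) = 1
G = I*√59 (G = √(-59) = I*√59 ≈ 7.6811*I)
U(j, J) = -1 + I*√59 (U(j, J) = I*√59 - 1*1 = I*√59 - 1 = -1 + I*√59)
U(-168, -116) - y(18) = (-1 + I*√59) - 1*66 = (-1 + I*√59) - 66 = -67 + I*√59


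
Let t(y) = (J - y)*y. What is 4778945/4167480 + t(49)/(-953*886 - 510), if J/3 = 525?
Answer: 186297927737/176048524632 ≈ 1.0582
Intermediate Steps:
J = 1575 (J = 3*525 = 1575)
t(y) = y*(1575 - y) (t(y) = (1575 - y)*y = y*(1575 - y))
4778945/4167480 + t(49)/(-953*886 - 510) = 4778945/4167480 + (49*(1575 - 1*49))/(-953*886 - 510) = 4778945*(1/4167480) + (49*(1575 - 49))/(-844358 - 510) = 955789/833496 + (49*1526)/(-844868) = 955789/833496 + 74774*(-1/844868) = 955789/833496 - 37387/422434 = 186297927737/176048524632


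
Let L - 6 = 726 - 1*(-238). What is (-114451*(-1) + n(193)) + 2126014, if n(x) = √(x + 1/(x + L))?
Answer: 2240465 + 6*√7251305/1163 ≈ 2.2405e+6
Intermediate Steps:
L = 970 (L = 6 + (726 - 1*(-238)) = 6 + (726 + 238) = 6 + 964 = 970)
n(x) = √(x + 1/(970 + x)) (n(x) = √(x + 1/(x + 970)) = √(x + 1/(970 + x)))
(-114451*(-1) + n(193)) + 2126014 = (-114451*(-1) + √((1 + 193*(970 + 193))/(970 + 193))) + 2126014 = (114451 + √((1 + 193*1163)/1163)) + 2126014 = (114451 + √((1 + 224459)/1163)) + 2126014 = (114451 + √((1/1163)*224460)) + 2126014 = (114451 + √(224460/1163)) + 2126014 = (114451 + 6*√7251305/1163) + 2126014 = 2240465 + 6*√7251305/1163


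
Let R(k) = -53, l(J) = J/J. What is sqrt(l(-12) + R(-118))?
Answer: 2*I*sqrt(13) ≈ 7.2111*I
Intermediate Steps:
l(J) = 1
sqrt(l(-12) + R(-118)) = sqrt(1 - 53) = sqrt(-52) = 2*I*sqrt(13)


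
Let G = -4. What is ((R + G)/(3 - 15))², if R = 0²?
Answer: ⅑ ≈ 0.11111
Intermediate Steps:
R = 0
((R + G)/(3 - 15))² = ((0 - 4)/(3 - 15))² = (-4/(-12))² = (-4*(-1/12))² = (⅓)² = ⅑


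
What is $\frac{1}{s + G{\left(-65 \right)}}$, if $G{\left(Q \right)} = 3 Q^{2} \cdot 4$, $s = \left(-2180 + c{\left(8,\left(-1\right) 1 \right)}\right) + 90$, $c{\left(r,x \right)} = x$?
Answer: $\frac{1}{48609} \approx 2.0572 \cdot 10^{-5}$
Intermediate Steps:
$s = -2091$ ($s = \left(-2180 - 1\right) + 90 = -2181 + 90 = -2091$)
$G{\left(Q \right)} = 12 Q^{2}$
$\frac{1}{s + G{\left(-65 \right)}} = \frac{1}{-2091 + 12 \left(-65\right)^{2}} = \frac{1}{-2091 + 12 \cdot 4225} = \frac{1}{-2091 + 50700} = \frac{1}{48609}$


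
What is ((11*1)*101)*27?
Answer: 29997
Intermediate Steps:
((11*1)*101)*27 = (11*101)*27 = 1111*27 = 29997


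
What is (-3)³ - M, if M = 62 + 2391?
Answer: -2480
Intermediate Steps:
M = 2453
(-3)³ - M = (-3)³ - 1*2453 = -27 - 2453 = -2480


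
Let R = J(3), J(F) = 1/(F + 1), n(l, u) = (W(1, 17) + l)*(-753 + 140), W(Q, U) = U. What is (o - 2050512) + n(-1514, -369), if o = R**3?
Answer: -72502463/64 ≈ -1.1329e+6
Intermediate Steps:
n(l, u) = -10421 - 613*l (n(l, u) = (17 + l)*(-753 + 140) = (17 + l)*(-613) = -10421 - 613*l)
J(F) = 1/(1 + F)
R = 1/4 (R = 1/(1 + 3) = 1/4 ≈ 0.25000)
o = 1/64 (o = (1/4)**3 = 1/64 ≈ 0.015625)
(o - 2050512) + n(-1514, -369) = (1/64 - 2050512) + (-10421 - 613*(-1514)) = -131232767/64 + (-10421 + 928082) = -131232767/64 + 917661 = -72502463/64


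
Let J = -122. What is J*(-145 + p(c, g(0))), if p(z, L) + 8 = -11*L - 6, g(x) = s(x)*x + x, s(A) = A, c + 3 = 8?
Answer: 19398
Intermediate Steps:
c = 5 (c = -3 + 8 = 5)
g(x) = x + x² (g(x) = x*x + x = x² + x = x + x²)
p(z, L) = -14 - 11*L (p(z, L) = -8 + (-11*L - 6) = -8 + (-6 - 11*L) = -14 - 11*L)
J*(-145 + p(c, g(0))) = -122*(-145 + (-14 - 0*(1 + 0))) = -122*(-145 + (-14 - 0)) = -122*(-145 + (-14 - 11*0)) = -122*(-145 + (-14 + 0)) = -122*(-145 - 14) = -122*(-159) = 19398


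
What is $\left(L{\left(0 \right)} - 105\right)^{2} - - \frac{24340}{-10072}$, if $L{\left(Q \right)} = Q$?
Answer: $\frac{27754865}{2518} \approx 11023.0$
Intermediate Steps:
$\left(L{\left(0 \right)} - 105\right)^{2} - - \frac{24340}{-10072} = \left(0 - 105\right)^{2} - - \frac{24340}{-10072} = \left(-105\right)^{2} - \left(-24340\right) \left(- \frac{1}{10072}\right) = 11025 - \frac{6085}{2518} = \frac{27754865}{2518}$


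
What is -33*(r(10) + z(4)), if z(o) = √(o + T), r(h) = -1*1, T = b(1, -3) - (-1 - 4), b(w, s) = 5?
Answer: 33 - 33*√14 ≈ -90.475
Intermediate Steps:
T = 10 (T = 5 - (-1 - 4) = 5 - 1*(-5) = 5 + 5 = 10)
r(h) = -1
z(o) = √(10 + o) (z(o) = √(o + 10) = √(10 + o))
-33*(r(10) + z(4)) = -33*(-1 + √(10 + 4)) = -33*(-1 + √14) = 33 - 33*√14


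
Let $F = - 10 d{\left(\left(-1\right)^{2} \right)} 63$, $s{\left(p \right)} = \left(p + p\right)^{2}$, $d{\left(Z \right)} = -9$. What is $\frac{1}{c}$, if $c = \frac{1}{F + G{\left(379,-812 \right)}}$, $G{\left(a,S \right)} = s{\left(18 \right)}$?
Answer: $6966$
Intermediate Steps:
$s{\left(p \right)} = 4 p^{2}$ ($s{\left(p \right)} = \left(2 p\right)^{2} = 4 p^{2}$)
$G{\left(a,S \right)} = 1296$ ($G{\left(a,S \right)} = 4 \cdot 18^{2} = 4 \cdot 324 = 1296$)
$F = 5670$ ($F = \left(-10\right) \left(-9\right) 63 = 90 \cdot 63 = 5670$)
$c = \frac{1}{6966}$ ($c = \frac{1}{5670 + 1296} = \frac{1}{6966} \approx 0.00014355$)
$\frac{1}{c} = \frac{1}{\frac{1}{6966}} = 6966$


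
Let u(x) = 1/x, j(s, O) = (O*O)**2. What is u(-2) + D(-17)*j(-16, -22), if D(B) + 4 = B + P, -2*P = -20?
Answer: -5153633/2 ≈ -2.5768e+6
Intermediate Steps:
j(s, O) = O**4 (j(s, O) = (O**2)**2 = O**4)
P = 10 (P = -1/2*(-20) = 10)
D(B) = 6 + B (D(B) = -4 + (B + 10) = -4 + (10 + B) = 6 + B)
u(-2) + D(-17)*j(-16, -22) = 1/(-2) + (6 - 17)*(-22)**4 = -1/2 - 11*234256 = -1/2 - 2576816 = -5153633/2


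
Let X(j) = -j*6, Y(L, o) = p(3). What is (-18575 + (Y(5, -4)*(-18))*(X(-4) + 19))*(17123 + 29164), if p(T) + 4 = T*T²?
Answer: -1683782199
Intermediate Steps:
p(T) = -4 + T³ (p(T) = -4 + T*T² = -4 + T³)
Y(L, o) = 23 (Y(L, o) = -4 + 3³ = -4 + 27 = 23)
X(j) = -6*j
(-18575 + (Y(5, -4)*(-18))*(X(-4) + 19))*(17123 + 29164) = (-18575 + (23*(-18))*(-6*(-4) + 19))*(17123 + 29164) = (-18575 - 414*(24 + 19))*46287 = (-18575 - 414*43)*46287 = (-18575 - 17802)*46287 = -36377*46287 = -1683782199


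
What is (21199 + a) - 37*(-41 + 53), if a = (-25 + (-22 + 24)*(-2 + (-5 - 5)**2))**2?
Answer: 49996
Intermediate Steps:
a = 29241 (a = (-25 + 2*(-2 + (-10)**2))**2 = (-25 + 2*(-2 + 100))**2 = (-25 + 2*98)**2 = (-25 + 196)**2 = 171**2 = 29241)
(21199 + a) - 37*(-41 + 53) = (21199 + 29241) - 37*(-41 + 53) = 50440 - 37*12 = 50440 - 444 = 49996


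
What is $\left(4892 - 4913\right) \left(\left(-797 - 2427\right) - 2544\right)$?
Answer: $121128$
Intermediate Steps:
$\left(4892 - 4913\right) \left(\left(-797 - 2427\right) - 2544\right) = - 21 \left(-3224 - 2544\right) = \left(-21\right) \left(-5768\right) = 121128$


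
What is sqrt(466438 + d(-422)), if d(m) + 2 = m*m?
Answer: 2*sqrt(161130) ≈ 802.82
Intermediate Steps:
d(m) = -2 + m**2 (d(m) = -2 + m*m = -2 + m**2)
sqrt(466438 + d(-422)) = sqrt(466438 + (-2 + (-422)**2)) = sqrt(466438 + (-2 + 178084)) = sqrt(466438 + 178082) = sqrt(644520) = 2*sqrt(161130)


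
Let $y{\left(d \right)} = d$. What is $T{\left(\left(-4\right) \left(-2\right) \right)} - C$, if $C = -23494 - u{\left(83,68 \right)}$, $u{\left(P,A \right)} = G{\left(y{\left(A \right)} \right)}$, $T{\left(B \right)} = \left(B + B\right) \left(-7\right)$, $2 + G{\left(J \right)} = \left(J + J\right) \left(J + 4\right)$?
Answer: $33172$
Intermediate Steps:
$G{\left(J \right)} = -2 + 2 J \left(4 + J\right)$ ($G{\left(J \right)} = -2 + \left(J + J\right) \left(J + 4\right) = -2 + 2 J \left(4 + J\right)$)
$T{\left(B \right)} = - 14 B$ ($T{\left(B \right)} = 2 B \left(-7\right) = - 14 B$)
$u{\left(P,A \right)} = -2 + 2 A^{2} + 8 A$
$C = -33284$ ($C = -23494 - \left(-2 + 2 \cdot 68^{2} + 8 \cdot 68\right) = -23494 - \left(-2 + 2 \cdot 4624 + 544\right) = -23494 - \left(-2 + 9248 + 544\right) = -23494 - 9790 = -33284$)
$T{\left(\left(-4\right) \left(-2\right) \right)} - C = - 14 \left(\left(-4\right) \left(-2\right)\right) - -33284 = \left(-14\right) 8 + 33284 = -112 + 33284 = 33172$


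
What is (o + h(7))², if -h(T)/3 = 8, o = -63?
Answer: 7569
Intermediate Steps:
h(T) = -24 (h(T) = -3*8 = -24)
(o + h(7))² = (-63 - 24)² = (-87)² = 7569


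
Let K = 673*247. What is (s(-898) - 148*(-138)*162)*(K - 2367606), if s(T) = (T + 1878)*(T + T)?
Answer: -3409066936000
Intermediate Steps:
s(T) = 2*T*(1878 + T) (s(T) = (1878 + T)*(2*T) = 2*T*(1878 + T))
K = 166231
(s(-898) - 148*(-138)*162)*(K - 2367606) = (2*(-898)*(1878 - 898) - 148*(-138)*162)*(166231 - 2367606) = (2*(-898)*980 + 20424*162)*(-2201375) = (-1760080 + 3308688)*(-2201375) = 1548608*(-2201375) = -3409066936000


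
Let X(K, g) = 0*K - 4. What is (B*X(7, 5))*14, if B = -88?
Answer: 4928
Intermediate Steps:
X(K, g) = -4 (X(K, g) = 0 - 4 = -4)
(B*X(7, 5))*14 = -88*(-4)*14 = 352*14 = 4928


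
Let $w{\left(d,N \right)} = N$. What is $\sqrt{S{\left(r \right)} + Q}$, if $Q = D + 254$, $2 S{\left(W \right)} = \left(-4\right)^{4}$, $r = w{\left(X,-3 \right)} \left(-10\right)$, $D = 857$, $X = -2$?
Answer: $\sqrt{1239} \approx 35.199$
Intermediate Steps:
$r = 30$ ($r = \left(-3\right) \left(-10\right) = 30$)
$S{\left(W \right)} = 128$ ($S{\left(W \right)} = \frac{\left(-4\right)^{4}}{2} = \frac{1}{2} \cdot 256 = 128$)
$Q = 1111$ ($Q = 857 + 254 = 1111$)
$\sqrt{S{\left(r \right)} + Q} = \sqrt{128 + 1111} = \sqrt{1239}$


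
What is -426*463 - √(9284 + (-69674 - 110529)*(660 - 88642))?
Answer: -197238 - 7*√323563870 ≈ -3.2315e+5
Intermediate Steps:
-426*463 - √(9284 + (-69674 - 110529)*(660 - 88642)) = -197238 - √(9284 - 180203*(-87982)) = -197238 - √(9284 + 15854620346) = -197238 - √15854629630 = -197238 - 7*√323563870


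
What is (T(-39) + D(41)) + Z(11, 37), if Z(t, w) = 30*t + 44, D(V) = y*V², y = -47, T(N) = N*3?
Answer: -78750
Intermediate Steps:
T(N) = 3*N
D(V) = -47*V²
Z(t, w) = 44 + 30*t
(T(-39) + D(41)) + Z(11, 37) = (3*(-39) - 47*41²) + (44 + 30*11) = (-117 - 47*1681) + (44 + 330) = (-117 - 79007) + 374 = -79124 + 374 = -78750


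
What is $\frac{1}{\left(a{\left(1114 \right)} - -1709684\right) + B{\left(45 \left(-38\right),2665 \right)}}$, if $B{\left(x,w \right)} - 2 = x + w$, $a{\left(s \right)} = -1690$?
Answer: $\frac{1}{1708951} \approx 5.8515 \cdot 10^{-7}$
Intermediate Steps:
$B{\left(x,w \right)} = 2 + w + x$ ($B{\left(x,w \right)} = 2 + \left(x + w\right) = 2 + \left(w + x\right) = 2 + w + x$)
$\frac{1}{\left(a{\left(1114 \right)} - -1709684\right) + B{\left(45 \left(-38\right),2665 \right)}} = \frac{1}{\left(-1690 - -1709684\right) + \left(2 + 2665 + 45 \left(-38\right)\right)} = \frac{1}{\left(-1690 + 1709684\right) + \left(2 + 2665 - 1710\right)} = \frac{1}{1707994 + 957} = \frac{1}{1708951}$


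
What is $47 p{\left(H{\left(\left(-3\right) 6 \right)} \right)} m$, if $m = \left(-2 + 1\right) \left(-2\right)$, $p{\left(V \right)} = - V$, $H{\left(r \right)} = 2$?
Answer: $-188$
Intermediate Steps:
$m = 2$ ($m = \left(-1\right) \left(-2\right) = 2$)
$47 p{\left(H{\left(\left(-3\right) 6 \right)} \right)} m = 47 \left(\left(-1\right) 2\right) 2 = 47 \left(-2\right) 2 = \left(-94\right) 2 = -188$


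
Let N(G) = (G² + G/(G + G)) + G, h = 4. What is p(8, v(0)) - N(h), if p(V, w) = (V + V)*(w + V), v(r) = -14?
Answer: -233/2 ≈ -116.50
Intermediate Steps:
p(V, w) = 2*V*(V + w) (p(V, w) = (2*V)*(V + w) = 2*V*(V + w))
N(G) = ½ + G + G² (N(G) = (G² + G/((2*G))) + G = (G² + (1/(2*G))*G) + G = (G² + ½) + G = (½ + G²) + G = ½ + G + G²)
p(8, v(0)) - N(h) = 2*8*(8 - 14) - (½ + 4 + 4²) = 2*8*(-6) - (½ + 4 + 16) = -96 - 1*41/2 = -96 - 41/2 = -233/2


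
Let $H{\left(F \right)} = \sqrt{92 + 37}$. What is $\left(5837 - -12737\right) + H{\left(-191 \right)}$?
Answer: $18574 + \sqrt{129} \approx 18585.0$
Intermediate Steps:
$H{\left(F \right)} = \sqrt{129}$
$\left(5837 - -12737\right) + H{\left(-191 \right)} = \left(5837 - -12737\right) + \sqrt{129} = \left(5837 + 12737\right) + \sqrt{129} = 18574 + \sqrt{129}$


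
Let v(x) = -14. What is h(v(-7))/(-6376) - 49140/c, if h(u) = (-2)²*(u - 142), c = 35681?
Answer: -36381462/28437757 ≈ -1.2793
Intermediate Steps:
h(u) = -568 + 4*u (h(u) = 4*(-142 + u) = -568 + 4*u)
h(v(-7))/(-6376) - 49140/c = (-568 + 4*(-14))/(-6376) - 49140/35681 = (-568 - 56)*(-1/6376) - 49140*1/35681 = -624*(-1/6376) - 49140/35681 = 78/797 - 49140/35681 = -36381462/28437757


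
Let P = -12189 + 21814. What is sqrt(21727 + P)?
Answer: 2*sqrt(7838) ≈ 177.06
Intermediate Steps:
P = 9625
sqrt(21727 + P) = sqrt(21727 + 9625) = sqrt(31352) = 2*sqrt(7838)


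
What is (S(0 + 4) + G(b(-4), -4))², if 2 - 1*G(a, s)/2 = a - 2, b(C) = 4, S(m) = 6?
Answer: 36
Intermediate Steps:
G(a, s) = 8 - 2*a (G(a, s) = 4 - 2*(a - 2) = 4 - 2*(-2 + a) = 4 + (4 - 2*a) = 8 - 2*a)
(S(0 + 4) + G(b(-4), -4))² = (6 + (8 - 2*4))² = (6 + (8 - 8))² = (6 + 0)² = 6² = 36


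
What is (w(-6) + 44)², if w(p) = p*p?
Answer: 6400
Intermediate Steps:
w(p) = p²
(w(-6) + 44)² = ((-6)² + 44)² = (36 + 44)² = 80² = 6400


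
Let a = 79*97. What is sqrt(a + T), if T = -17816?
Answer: I*sqrt(10153) ≈ 100.76*I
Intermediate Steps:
a = 7663
sqrt(a + T) = sqrt(7663 - 17816) = sqrt(-10153) = I*sqrt(10153)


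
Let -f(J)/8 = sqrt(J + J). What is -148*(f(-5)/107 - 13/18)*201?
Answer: 64454/3 + 237984*I*sqrt(10)/107 ≈ 21485.0 + 7033.4*I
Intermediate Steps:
f(J) = -8*sqrt(2)*sqrt(J) (f(J) = -8*sqrt(J + J) = -8*sqrt(2)*sqrt(J))
-148*(f(-5)/107 - 13/18)*201 = -148*(-8*sqrt(2)*sqrt(-5)/107 - 13/18)*201 = -148*(-8*sqrt(2)*I*sqrt(5)*(1/107) - 13*1/18)*201 = -148*(-8*I*sqrt(10)*(1/107) - 13/18)*201 = -148*(-8*I*sqrt(10)/107 - 13/18)*201 = -148*(-13/18 - 8*I*sqrt(10)/107)*201 = (962/9 + 1184*I*sqrt(10)/107)*201 = 64454/3 + 237984*I*sqrt(10)/107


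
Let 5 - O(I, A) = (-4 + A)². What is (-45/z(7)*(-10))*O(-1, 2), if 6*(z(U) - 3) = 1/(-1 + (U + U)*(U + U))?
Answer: 526500/3511 ≈ 149.96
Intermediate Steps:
O(I, A) = 5 - (-4 + A)²
z(U) = 3 + 1/(6*(-1 + 4*U²)) (z(U) = 3 + 1/(6*(-1 + (U + U)*(U + U))) = 3 + 1/(6*(-1 + (2*U)*(2*U))) = 3 + 1/(6*(-1 + 4*U²)))
(-45/z(7)*(-10))*O(-1, 2) = (-45*6*(-1 + 4*7²)/(-17 + 72*7²)*(-10))*(5 - (-4 + 2)²) = (-45*6*(-1 + 4*49)/(-17 + 72*49)*(-10))*(5 - 1*(-2)²) = (-45*6*(-1 + 196)/(-17 + 3528)*(-10))*(5 - 1*4) = (-45/((⅙)*3511/195)*(-10))*(5 - 4) = (-45/((⅙)*(1/195)*3511)*(-10))*1 = (-45/3511/1170*(-10))*1 = (-45*1170/3511*(-10))*1 = -52650/3511*(-10)*1 = (526500/3511)*1 = 526500/3511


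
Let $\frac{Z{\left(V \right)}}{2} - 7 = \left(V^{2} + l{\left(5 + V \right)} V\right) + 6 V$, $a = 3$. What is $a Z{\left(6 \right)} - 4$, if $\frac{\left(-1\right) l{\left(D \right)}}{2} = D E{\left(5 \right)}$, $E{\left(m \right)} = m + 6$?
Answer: $-8242$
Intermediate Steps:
$E{\left(m \right)} = 6 + m$
$l{\left(D \right)} = - 22 D$ ($l{\left(D \right)} = - 2 D \left(6 + 5\right) = - 2 D 11 = - 2 \cdot 11 D = - 22 D$)
$Z{\left(V \right)} = 14 + 2 V^{2} + 12 V + 2 V \left(-110 - 22 V\right)$ ($Z{\left(V \right)} = 14 + 2 \left(\left(V^{2} + - 22 \left(5 + V\right) V\right) + 6 V\right) = 14 + 2 \left(\left(V^{2} + \left(-110 - 22 V\right) V\right) + 6 V\right) = 14 + 2 \left(\left(V^{2} + V \left(-110 - 22 V\right)\right) + 6 V\right) = 14 + 2 \left(V^{2} + 6 V + V \left(-110 - 22 V\right)\right) = 14 + \left(2 V^{2} + 12 V + 2 V \left(-110 - 22 V\right)\right) = 14 + 2 V^{2} + 12 V + 2 V \left(-110 - 22 V\right)$)
$a Z{\left(6 \right)} - 4 = 3 \left(14 - 1248 - 42 \cdot 6^{2}\right) - 4 = 3 \left(14 - 1248 - 1512\right) - 4 = 3 \left(-2746\right) - 4 = -8238 - 4 = -8242$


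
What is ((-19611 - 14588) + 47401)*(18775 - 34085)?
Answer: -202122620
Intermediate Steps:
((-19611 - 14588) + 47401)*(18775 - 34085) = (-34199 + 47401)*(-15310) = 13202*(-15310) = -202122620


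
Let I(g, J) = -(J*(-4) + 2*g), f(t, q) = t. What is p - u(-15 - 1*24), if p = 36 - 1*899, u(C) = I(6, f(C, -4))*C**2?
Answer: 254665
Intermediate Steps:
I(g, J) = -2*g + 4*J (I(g, J) = -(-4*J + 2*g) = -2*g + 4*J)
u(C) = C**2*(-12 + 4*C) (u(C) = (-2*6 + 4*C)*C**2 = (-12 + 4*C)*C**2 = C**2*(-12 + 4*C))
p = -863 (p = 36 - 899 = -863)
p - u(-15 - 1*24) = -863 - 4*(-15 - 1*24)**2*(-3 + (-15 - 1*24)) = -863 - 4*(-15 - 24)**2*(-3 + (-15 - 24)) = -863 - 4*(-39)**2*(-3 - 39) = -863 - 4*1521*(-42) = -863 - 1*(-255528) = -863 + 255528 = 254665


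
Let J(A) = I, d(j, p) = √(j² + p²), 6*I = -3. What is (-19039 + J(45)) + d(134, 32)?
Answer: -38079/2 + 2*√4745 ≈ -18902.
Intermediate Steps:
I = -½ (I = (⅙)*(-3) = -½ ≈ -0.50000)
J(A) = -½
(-19039 + J(45)) + d(134, 32) = (-19039 - ½) + √(134² + 32²) = -38079/2 + √(17956 + 1024) = -38079/2 + √18980 = -38079/2 + 2*√4745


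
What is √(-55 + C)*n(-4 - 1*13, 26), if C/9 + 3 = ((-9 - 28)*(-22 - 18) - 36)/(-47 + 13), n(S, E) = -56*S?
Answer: 112*I*√33541 ≈ 20512.0*I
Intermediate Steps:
C = -6957/17 (C = -27 + 9*(((-9 - 28)*(-22 - 18) - 36)/(-47 + 13)) = -27 + 9*((-37*(-40) - 36)/(-34)) = -27 + 9*((1480 - 36)*(-1/34)) = -27 + 9*(1444*(-1/34)) = -27 + 9*(-722/17) = -27 - 6498/17 = -6957/17 ≈ -409.24)
√(-55 + C)*n(-4 - 1*13, 26) = √(-55 - 6957/17)*(-56*(-4 - 1*13)) = √(-7892/17)*(-56*(-4 - 13)) = (2*I*√33541/17)*(-56*(-17)) = (2*I*√33541/17)*952 = 112*I*√33541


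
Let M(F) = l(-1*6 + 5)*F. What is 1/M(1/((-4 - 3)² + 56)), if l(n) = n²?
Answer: 105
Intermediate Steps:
M(F) = F (M(F) = (-1*6 + 5)²*F = (-6 + 5)²*F = (-1)²*F = 1*F = F)
1/M(1/((-4 - 3)² + 56)) = 1/(1/((-4 - 3)² + 56)) = 1/(1/((-7)² + 56)) = 1/(1/(49 + 56)) = 1/(1/105) = 105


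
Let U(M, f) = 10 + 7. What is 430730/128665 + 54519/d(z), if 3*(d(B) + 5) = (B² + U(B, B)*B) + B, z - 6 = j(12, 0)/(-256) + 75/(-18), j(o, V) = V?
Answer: 151583488390/19788677 ≈ 7660.1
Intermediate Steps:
U(M, f) = 17
z = 11/6 (z = 6 + (0/(-256) + 75/(-18)) = 6 + (0*(-1/256) + 75*(-1/18)) = 6 + (0 - 25/6) = 6 - 25/6 = 11/6 ≈ 1.8333)
d(B) = -5 + 6*B + B²/3 (d(B) = -5 + ((B² + 17*B) + B)/3 = -5 + (B² + 18*B)/3 = -5 + (6*B + B²/3) = -5 + 6*B + B²/3)
430730/128665 + 54519/d(z) = 430730/128665 + 54519/(-5 + 6*(11/6) + (11/6)²/3) = 430730*(1/128665) + 54519/(-5 + 11 + (⅓)*(121/36)) = 86146/25733 + 54519/(-5 + 11 + 121/108) = 86146/25733 + 54519/(769/108) = 86146/25733 + 54519*(108/769) = 86146/25733 + 5888052/769 = 151583488390/19788677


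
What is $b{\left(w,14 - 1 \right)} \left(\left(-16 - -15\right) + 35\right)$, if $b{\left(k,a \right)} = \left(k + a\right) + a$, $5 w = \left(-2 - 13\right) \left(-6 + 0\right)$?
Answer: $1496$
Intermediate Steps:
$w = 18$ ($w = \frac{\left(-2 - 13\right) \left(-6 + 0\right)}{5} = \frac{\left(-15\right) \left(-6\right)}{5} = \frac{1}{5} \cdot 90 = 18$)
$b{\left(k,a \right)} = k + 2 a$ ($b{\left(k,a \right)} = \left(a + k\right) + a = k + 2 a$)
$b{\left(w,14 - 1 \right)} \left(\left(-16 - -15\right) + 35\right) = \left(18 + 2 \left(14 - 1\right)\right) \left(\left(-16 - -15\right) + 35\right) = \left(18 + 2 \cdot 13\right) \left(\left(-16 + 15\right) + 35\right) = \left(18 + 26\right) \left(-1 + 35\right) = 44 \cdot 34 = 1496$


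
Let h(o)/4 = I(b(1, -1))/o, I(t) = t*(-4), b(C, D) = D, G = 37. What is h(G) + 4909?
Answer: 181649/37 ≈ 4909.4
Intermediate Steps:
I(t) = -4*t
h(o) = 16/o (h(o) = 4*((-4*(-1))/o) = 4*(4/o) = 16/o)
h(G) + 4909 = 16/37 + 4909 = 181649/37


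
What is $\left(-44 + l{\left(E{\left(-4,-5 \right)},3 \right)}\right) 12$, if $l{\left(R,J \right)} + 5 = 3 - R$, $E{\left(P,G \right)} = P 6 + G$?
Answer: $-204$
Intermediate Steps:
$E{\left(P,G \right)} = G + 6 P$ ($E{\left(P,G \right)} = 6 P + G = G + 6 P$)
$l{\left(R,J \right)} = -2 - R$ ($l{\left(R,J \right)} = -5 - \left(-3 + R\right) = -2 - R$)
$\left(-44 + l{\left(E{\left(-4,-5 \right)},3 \right)}\right) 12 = \left(-44 - \left(-3 - 24\right)\right) 12 = \left(-44 - -27\right) 12 = \left(-44 + \left(-2 + 29\right)\right) 12 = \left(-44 + 27\right) 12 = \left(-17\right) 12 = -204$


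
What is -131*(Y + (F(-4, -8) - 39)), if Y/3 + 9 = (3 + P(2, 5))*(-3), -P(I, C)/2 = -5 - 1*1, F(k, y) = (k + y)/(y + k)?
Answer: 26200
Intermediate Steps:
F(k, y) = 1 (F(k, y) = (k + y)/(k + y) = 1)
P(I, C) = 12 (P(I, C) = -2*(-5 - 1*1) = -2*(-5 - 1) = -2*(-6) = 12)
Y = -162 (Y = -27 + 3*((3 + 12)*(-3)) = -27 + 3*(15*(-3)) = -27 + 3*(-45) = -27 - 135 = -162)
-131*(Y + (F(-4, -8) - 39)) = -131*(-162 + (1 - 39)) = -131*(-162 - 38) = -131*(-200) = 26200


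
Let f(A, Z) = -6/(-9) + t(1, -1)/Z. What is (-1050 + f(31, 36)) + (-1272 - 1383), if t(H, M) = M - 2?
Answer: -44453/12 ≈ -3704.4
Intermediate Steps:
t(H, M) = -2 + M
f(A, Z) = ⅔ - 3/Z (f(A, Z) = -6/(-9) + (-2 - 1)/Z = -6*(-⅑) - 3/Z = ⅔ - 3/Z)
(-1050 + f(31, 36)) + (-1272 - 1383) = (-1050 + (⅔ - 3/36)) + (-1272 - 1383) = (-1050 + (⅔ - 3*1/36)) - 2655 = (-1050 + (⅔ - 1/12)) - 2655 = (-1050 + 7/12) - 2655 = -12593/12 - 2655 = -44453/12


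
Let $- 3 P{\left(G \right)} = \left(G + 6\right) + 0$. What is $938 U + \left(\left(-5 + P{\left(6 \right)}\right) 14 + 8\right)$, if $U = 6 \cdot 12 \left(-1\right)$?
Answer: $-67654$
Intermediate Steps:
$P{\left(G \right)} = -2 - \frac{G}{3}$ ($P{\left(G \right)} = - \frac{\left(G + 6\right) + 0}{3} = - \frac{\left(6 + G\right) + 0}{3} = - \frac{6 + G}{3} = -2 - \frac{G}{3}$)
$U = -72$ ($U = 72 \left(-1\right) = -72$)
$938 U + \left(\left(-5 + P{\left(6 \right)}\right) 14 + 8\right) = 938 \left(-72\right) + \left(\left(-5 - 4\right) 14 + 8\right) = -67536 + \left(\left(-5 - 4\right) 14 + 8\right) = -67536 + \left(\left(-9\right) 14 + 8\right) = -67536 + \left(-126 + 8\right) = -67536 - 118 = -67654$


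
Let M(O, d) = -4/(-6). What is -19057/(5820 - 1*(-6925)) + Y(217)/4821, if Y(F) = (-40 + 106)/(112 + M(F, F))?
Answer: -5175136646/3461325335 ≈ -1.4951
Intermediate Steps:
M(O, d) = ⅔ (M(O, d) = -4*(-⅙) = ⅔)
Y(F) = 99/169 (Y(F) = (-40 + 106)/(112 + ⅔) = 66/(338/3) = 66*(3/338) = 99/169)
-19057/(5820 - 1*(-6925)) + Y(217)/4821 = -19057/(5820 - 1*(-6925)) + (99/169)/4821 = -19057/(5820 + 6925) + (99/169)*(1/4821) = -19057/12745 + 33/271583 = -5175136646/3461325335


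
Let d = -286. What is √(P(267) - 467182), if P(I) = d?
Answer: 2*I*√116867 ≈ 683.72*I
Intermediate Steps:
P(I) = -286
√(P(267) - 467182) = √(-286 - 467182) = √(-467468) = 2*I*√116867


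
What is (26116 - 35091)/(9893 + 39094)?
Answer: -8975/48987 ≈ -0.18321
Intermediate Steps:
(26116 - 35091)/(9893 + 39094) = -8975/48987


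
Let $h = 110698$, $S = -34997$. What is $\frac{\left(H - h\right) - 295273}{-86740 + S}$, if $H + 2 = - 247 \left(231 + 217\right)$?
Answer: $\frac{516629}{121737} \approx 4.2438$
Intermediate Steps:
$H = -110658$ ($H = -2 - 247 \left(231 + 217\right) = -2 - 110656 = -110658$)
$\frac{\left(H - h\right) - 295273}{-86740 + S} = \frac{\left(-110658 - 110698\right) - 295273}{-86740 - 34997} = \frac{\left(-110658 - 110698\right) - 295273}{-121737} = \left(-221356 - 295273\right) \left(- \frac{1}{121737}\right) = \left(-516629\right) \left(- \frac{1}{121737}\right) = \frac{516629}{121737}$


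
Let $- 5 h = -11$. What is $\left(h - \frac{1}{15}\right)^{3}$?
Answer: $\frac{32768}{3375} \approx 9.709$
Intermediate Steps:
$h = \frac{11}{5}$ ($h = \left(- \frac{1}{5}\right) \left(-11\right) = \frac{11}{5} \approx 2.2$)
$\left(h - \frac{1}{15}\right)^{3} = \left(\frac{11}{5} - \frac{1}{15}\right)^{3} = \left(\frac{32}{15}\right)^{3} = \frac{32768}{3375}$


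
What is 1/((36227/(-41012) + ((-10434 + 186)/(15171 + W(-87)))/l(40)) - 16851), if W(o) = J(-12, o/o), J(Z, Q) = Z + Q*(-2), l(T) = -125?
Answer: -77702360500/1309430693074399 ≈ -5.9341e-5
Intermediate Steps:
J(Z, Q) = Z - 2*Q
W(o) = -14 (W(o) = -12 - 2*o/o = -12 - 2*1 = -12 - 2 = -14)
1/((36227/(-41012) + ((-10434 + 186)/(15171 + W(-87)))/l(40)) - 16851) = 1/((36227/(-41012) + ((-10434 + 186)/(15171 - 14))/(-125)) - 16851) = 1/((36227*(-1/41012) - 10248/15157*(-1/125)) - 16851) = 1/((-36227/41012 - 10248*1/15157*(-1/125)) - 16851) = 1/((-36227/41012 - 10248/15157*(-1/125)) - 16851) = 1/((-36227/41012 + 10248/1894625) - 16851) = 1/(-68216288899/77702360500 - 16851) = 1/(-1309430693074399/77702360500) = -77702360500/1309430693074399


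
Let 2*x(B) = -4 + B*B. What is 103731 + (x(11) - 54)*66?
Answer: 104028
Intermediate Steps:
x(B) = -2 + B²/2 (x(B) = (-4 + B*B)/2 = (-4 + B²)/2 = -2 + B²/2)
103731 + (x(11) - 54)*66 = 103731 + ((-2 + (½)*11²) - 54)*66 = 103731 + ((-2 + (½)*121) - 54)*66 = 103731 + ((-2 + 121/2) - 54)*66 = 103731 + (117/2 - 54)*66 = 103731 + (9/2)*66 = 103731 + 297 = 104028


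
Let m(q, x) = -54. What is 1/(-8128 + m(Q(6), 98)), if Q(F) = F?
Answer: -1/8182 ≈ -0.00012222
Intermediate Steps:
1/(-8128 + m(Q(6), 98)) = 1/(-8128 - 54) = 1/(-8182) = -1/8182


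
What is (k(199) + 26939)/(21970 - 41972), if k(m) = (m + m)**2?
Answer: -185343/20002 ≈ -9.2662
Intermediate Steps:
k(m) = 4*m**2 (k(m) = (2*m)**2 = 4*m**2)
(k(199) + 26939)/(21970 - 41972) = (4*199**2 + 26939)/(21970 - 41972) = (4*39601 + 26939)/(-20002) = (158404 + 26939)*(-1/20002) = 185343*(-1/20002) = -185343/20002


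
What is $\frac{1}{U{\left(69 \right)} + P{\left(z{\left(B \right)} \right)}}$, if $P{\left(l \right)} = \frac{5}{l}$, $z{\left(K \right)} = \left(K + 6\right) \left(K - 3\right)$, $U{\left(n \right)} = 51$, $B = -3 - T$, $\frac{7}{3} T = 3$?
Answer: $\frac{612}{30967} \approx 0.019763$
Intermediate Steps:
$T = \frac{9}{7}$ ($T = \frac{3}{7} \cdot 3 = \frac{9}{7} \approx 1.2857$)
$B = - \frac{30}{7}$ ($B = -3 - \frac{9}{7} = - \frac{30}{7} \approx -4.2857$)
$z{\left(K \right)} = \left(-3 + K\right) \left(6 + K\right)$ ($z{\left(K \right)} = \left(6 + K\right) \left(-3 + K\right) = \left(-3 + K\right) \left(6 + K\right)$)
$\frac{1}{U{\left(69 \right)} + P{\left(z{\left(B \right)} \right)}} = \frac{1}{51 + \frac{5}{-18 + \left(- \frac{30}{7}\right)^{2} + 3 \left(- \frac{30}{7}\right)}} = \frac{1}{51 + \frac{5}{-18 + \frac{900}{49} - \frac{90}{7}}} = \frac{1}{51 + \frac{5}{- \frac{612}{49}}} = \frac{1}{51 + 5 \left(- \frac{49}{612}\right)} = \frac{1}{51 - \frac{245}{612}} = \frac{1}{\frac{30967}{612}} = \frac{612}{30967}$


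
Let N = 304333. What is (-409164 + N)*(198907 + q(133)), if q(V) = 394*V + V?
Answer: -26358916302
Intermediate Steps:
q(V) = 395*V
(-409164 + N)*(198907 + q(133)) = (-409164 + 304333)*(198907 + 395*133) = -104831*(198907 + 52535) = -104831*251442 = -26358916302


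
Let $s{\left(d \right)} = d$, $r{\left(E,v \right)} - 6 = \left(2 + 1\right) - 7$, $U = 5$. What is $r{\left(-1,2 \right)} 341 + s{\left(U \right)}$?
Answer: $687$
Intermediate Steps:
$r{\left(E,v \right)} = 2$ ($r{\left(E,v \right)} = 6 + \left(\left(2 + 1\right) - 7\right) = 6 + \left(3 - 7\right) = 6 - 4 = 2$)
$r{\left(-1,2 \right)} 341 + s{\left(U \right)} = 2 \cdot 341 + 5 = 682 + 5 = 687$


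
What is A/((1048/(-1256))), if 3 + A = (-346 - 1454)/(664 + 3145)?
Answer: 2076639/498979 ≈ 4.1618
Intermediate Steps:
A = -13227/3809 (A = -3 + (-346 - 1454)/(664 + 3145) = -3 - 1800/3809 = -13227/3809 ≈ -3.4726)
A/((1048/(-1256))) = -13227/(3809*(1048/(-1256))) = -13227/(3809*(1048*(-1/1256))) = -13227/(3809*(-131/157)) = -13227/3809*(-157/131) = 2076639/498979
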